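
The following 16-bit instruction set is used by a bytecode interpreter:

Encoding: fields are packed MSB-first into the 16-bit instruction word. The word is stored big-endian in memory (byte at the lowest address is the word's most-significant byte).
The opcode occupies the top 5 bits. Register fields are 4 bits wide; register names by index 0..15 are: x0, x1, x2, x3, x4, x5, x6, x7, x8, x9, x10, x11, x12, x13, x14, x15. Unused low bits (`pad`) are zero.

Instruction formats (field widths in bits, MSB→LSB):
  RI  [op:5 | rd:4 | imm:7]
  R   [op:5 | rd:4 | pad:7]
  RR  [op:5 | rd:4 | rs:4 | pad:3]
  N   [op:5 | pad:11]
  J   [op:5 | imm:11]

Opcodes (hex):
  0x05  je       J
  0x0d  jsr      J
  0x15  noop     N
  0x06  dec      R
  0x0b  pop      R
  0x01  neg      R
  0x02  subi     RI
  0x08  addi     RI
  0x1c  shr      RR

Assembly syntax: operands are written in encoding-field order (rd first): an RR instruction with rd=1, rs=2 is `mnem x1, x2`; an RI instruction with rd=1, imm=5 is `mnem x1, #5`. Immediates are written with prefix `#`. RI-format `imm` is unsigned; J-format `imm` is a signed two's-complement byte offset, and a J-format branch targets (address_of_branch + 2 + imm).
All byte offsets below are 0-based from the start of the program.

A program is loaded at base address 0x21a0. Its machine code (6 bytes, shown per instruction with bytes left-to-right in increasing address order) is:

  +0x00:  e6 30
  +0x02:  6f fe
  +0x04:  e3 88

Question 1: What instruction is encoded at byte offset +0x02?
[02] 6f fe → 0x6ffe
  op=0x6ffe>>11=0xd ⇒ jsr (J)
  imm: (w>>0)&0x7ff=0x7fe (s11→-2) → #-2

jsr #-2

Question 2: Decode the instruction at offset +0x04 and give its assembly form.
shr x7, x1

[04] e3 88 → 0xe388
  opcode bits[15:11]=0x1c: shr/RR
  rd: (w>>7)&0xf=0x7 → x7
  rs: (w>>3)&0xf=0x1 → x1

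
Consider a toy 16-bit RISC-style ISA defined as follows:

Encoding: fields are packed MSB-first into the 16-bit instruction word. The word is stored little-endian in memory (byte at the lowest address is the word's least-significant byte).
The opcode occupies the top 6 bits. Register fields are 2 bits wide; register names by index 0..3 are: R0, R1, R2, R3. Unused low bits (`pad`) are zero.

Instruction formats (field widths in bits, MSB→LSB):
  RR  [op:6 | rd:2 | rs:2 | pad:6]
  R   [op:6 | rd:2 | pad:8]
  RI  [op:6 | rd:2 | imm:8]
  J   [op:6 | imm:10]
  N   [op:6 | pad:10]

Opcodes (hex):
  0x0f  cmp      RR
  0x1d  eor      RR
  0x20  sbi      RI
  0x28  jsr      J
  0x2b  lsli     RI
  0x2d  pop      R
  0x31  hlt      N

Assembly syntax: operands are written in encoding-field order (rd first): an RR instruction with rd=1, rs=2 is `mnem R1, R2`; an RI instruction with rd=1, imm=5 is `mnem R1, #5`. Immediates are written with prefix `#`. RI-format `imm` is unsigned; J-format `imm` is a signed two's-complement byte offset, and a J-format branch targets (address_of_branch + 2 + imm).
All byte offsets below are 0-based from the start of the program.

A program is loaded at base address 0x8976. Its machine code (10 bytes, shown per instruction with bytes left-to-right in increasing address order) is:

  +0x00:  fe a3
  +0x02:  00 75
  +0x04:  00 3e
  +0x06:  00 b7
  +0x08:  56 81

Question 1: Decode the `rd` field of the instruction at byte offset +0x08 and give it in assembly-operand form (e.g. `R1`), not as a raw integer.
R1

[08] 56 81 → 0x8156
  op=0x8156>>10=0x20 ⇒ sbi (RI)
  [9:8] rd=1 = R1
  [7:0] imm=86 = #86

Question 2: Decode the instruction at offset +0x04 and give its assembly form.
off 0x04: read 00 3e as little → 0x3e00
  opcode bits[15:10]=0xf: cmp/RR
  rd: (w>>8)&0x3=0x2 → R2
  rs: (w>>6)&0x3=0x0 → R0

cmp R2, R0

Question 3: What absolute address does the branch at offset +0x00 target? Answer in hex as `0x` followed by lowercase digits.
0x8976

@+00  little-endian(fe a3) = 0xa3fe
  op=0xa3fe>>10=0x28 ⇒ jsr (J)
  imm@[9:0]=0x3fe (s10→-2) ⇒ #-2
  target = base 0x8976 + off 0x00 + 2 + imm -2 = 0x8976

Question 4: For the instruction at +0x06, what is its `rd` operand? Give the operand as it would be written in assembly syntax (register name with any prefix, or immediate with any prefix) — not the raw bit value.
@+06  little-endian(00 b7) = 0xb700
  op=0xb700>>10=0x2d ⇒ pop (R)
  rd@[9:8]=0x3 ⇒ R3

R3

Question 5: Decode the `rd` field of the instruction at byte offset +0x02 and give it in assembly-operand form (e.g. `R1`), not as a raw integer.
[02] 00 75 → 0x7500
  opcode bits[15:10]=0x1d: eor/RR
  rd@[9:8]=0x1 ⇒ R1
  rs@[7:6]=0x0 ⇒ R0

R1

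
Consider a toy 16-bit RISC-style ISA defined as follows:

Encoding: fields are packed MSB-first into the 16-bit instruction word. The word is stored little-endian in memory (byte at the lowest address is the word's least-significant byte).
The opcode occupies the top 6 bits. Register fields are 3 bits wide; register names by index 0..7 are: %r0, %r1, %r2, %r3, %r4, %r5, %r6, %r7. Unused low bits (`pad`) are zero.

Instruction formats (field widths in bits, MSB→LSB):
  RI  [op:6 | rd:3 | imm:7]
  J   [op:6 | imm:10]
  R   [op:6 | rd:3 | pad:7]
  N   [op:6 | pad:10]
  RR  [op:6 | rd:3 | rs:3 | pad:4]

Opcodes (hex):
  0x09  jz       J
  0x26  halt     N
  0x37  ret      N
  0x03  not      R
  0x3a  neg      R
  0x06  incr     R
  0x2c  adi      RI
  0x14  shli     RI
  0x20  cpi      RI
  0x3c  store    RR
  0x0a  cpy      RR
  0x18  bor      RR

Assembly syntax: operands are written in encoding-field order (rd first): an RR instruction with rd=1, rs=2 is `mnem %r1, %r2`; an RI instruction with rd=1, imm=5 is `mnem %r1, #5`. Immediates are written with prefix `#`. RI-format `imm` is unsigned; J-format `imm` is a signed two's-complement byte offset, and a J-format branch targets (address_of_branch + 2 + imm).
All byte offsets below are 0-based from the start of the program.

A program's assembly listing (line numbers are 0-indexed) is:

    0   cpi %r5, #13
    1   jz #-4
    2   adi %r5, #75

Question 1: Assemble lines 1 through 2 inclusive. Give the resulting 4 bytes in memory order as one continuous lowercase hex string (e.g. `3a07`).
L1: jz op=0x9:6|imm=-4:10 ⇒ 0x27fc ⇒ little fc 27
L2: adi op=0x2c:6|rd=5:3|imm=75:7 ⇒ 0xb2cb ⇒ little cb b2

fc27cbb2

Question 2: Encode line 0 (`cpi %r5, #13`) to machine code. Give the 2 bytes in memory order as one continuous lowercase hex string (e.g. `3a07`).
0. cpi fields op=0x20:6|rd=5:3|imm=13:7 → word 828dh → 8d 82

8d82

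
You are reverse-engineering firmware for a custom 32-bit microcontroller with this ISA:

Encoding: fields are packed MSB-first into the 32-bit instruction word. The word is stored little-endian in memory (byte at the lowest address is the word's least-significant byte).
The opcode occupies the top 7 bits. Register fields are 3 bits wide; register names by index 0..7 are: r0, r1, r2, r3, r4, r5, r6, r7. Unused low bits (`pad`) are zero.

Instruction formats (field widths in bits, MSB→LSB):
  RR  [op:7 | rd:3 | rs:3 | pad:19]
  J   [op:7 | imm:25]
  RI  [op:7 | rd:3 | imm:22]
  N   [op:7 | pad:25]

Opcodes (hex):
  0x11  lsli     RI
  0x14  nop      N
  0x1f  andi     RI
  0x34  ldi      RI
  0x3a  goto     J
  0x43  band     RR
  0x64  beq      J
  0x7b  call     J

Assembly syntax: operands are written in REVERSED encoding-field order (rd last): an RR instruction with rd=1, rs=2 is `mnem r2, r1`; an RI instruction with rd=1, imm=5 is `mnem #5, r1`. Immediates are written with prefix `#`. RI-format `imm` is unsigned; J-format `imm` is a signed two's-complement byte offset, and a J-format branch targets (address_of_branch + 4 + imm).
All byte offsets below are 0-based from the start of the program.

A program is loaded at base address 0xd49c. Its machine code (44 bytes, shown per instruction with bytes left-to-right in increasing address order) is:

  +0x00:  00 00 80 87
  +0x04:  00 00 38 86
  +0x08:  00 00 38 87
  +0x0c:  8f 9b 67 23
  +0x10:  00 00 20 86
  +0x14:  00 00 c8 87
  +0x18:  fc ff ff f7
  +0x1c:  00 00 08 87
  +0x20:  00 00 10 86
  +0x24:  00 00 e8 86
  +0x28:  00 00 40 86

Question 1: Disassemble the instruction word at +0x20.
band r2, r0

off 0x20: read 00 00 10 86 as little → 0x86100000
  opcode bits[31:25]=0x43: band/RR
  [24:22] rd=0 = r0
  [21:19] rs=2 = r2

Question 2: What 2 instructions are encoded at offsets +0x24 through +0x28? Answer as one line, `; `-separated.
band r5, r3; band r0, r1

off 0x24: read 00 00 e8 86 as little → 0x86e80000
  opcode bits[31:25]=0x43: band/RR
  [24:22] rd=3 = r3
  [21:19] rs=5 = r5
off 0x28: read 00 00 40 86 as little → 0x86400000
  opcode bits[31:25]=0x43: band/RR
  [24:22] rd=1 = r1
  [21:19] rs=0 = r0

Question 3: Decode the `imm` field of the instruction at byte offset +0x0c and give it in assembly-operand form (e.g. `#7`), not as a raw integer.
off 0x0c: read 8f 9b 67 23 as little → 0x23679b8f
  opcode bits[31:25]=0x11: lsli/RI
  [24:22] rd=5 = r5
  [21:0] imm=2595727 = #2595727

#2595727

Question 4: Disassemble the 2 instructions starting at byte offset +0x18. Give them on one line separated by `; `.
[18] fc ff ff f7 → 0xf7fffffc
  top 7b → 0x7b → call [J]
  imm@[24:0]=0x1fffffc (s25→-4) ⇒ #-4
[1c] 00 00 08 87 → 0x87080000
  top 7b → 0x43 → band [RR]
  rd@[24:22]=0x4 ⇒ r4
  rs@[21:19]=0x1 ⇒ r1

call #-4; band r1, r4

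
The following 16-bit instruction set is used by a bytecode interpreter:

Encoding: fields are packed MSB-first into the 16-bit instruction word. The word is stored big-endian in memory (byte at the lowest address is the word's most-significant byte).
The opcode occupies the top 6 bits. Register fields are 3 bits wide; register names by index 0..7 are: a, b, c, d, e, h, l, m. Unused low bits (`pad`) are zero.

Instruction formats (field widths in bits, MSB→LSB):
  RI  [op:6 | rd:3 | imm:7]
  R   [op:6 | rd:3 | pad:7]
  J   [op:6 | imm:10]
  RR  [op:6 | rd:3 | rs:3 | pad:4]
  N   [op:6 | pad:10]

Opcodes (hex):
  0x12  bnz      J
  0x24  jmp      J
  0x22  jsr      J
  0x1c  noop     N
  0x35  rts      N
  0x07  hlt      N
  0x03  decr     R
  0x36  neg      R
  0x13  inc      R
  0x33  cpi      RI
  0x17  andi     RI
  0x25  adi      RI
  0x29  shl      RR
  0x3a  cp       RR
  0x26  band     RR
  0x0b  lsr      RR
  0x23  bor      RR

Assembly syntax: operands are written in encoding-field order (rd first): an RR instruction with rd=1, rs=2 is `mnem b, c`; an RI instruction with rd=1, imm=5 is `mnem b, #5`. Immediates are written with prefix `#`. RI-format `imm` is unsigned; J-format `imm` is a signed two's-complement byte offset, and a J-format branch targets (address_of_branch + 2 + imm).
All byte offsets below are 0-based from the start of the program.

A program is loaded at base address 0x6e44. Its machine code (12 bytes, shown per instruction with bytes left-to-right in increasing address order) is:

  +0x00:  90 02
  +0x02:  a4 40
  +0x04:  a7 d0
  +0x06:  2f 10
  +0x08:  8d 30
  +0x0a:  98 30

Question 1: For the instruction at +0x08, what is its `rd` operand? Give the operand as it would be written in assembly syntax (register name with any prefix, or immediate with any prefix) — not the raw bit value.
off 0x08: read 8d 30 as big → 0x8d30
  opcode bits[15:10]=0x23: bor/RR
  rd@[9:7]=0x2 ⇒ c
  rs@[6:4]=0x3 ⇒ d

c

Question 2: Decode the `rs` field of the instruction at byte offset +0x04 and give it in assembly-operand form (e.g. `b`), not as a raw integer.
h

off 0x04: read a7 d0 as big → 0xa7d0
  op=0xa7d0>>10=0x29 ⇒ shl (RR)
  rd@[9:7]=0x7 ⇒ m
  rs@[6:4]=0x5 ⇒ h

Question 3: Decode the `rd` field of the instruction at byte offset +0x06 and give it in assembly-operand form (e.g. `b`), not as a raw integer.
l

@+06  big-endian(2f 10) = 0x2f10
  top 6b → 0xb → lsr [RR]
  [9:7] rd=6 = l
  [6:4] rs=1 = b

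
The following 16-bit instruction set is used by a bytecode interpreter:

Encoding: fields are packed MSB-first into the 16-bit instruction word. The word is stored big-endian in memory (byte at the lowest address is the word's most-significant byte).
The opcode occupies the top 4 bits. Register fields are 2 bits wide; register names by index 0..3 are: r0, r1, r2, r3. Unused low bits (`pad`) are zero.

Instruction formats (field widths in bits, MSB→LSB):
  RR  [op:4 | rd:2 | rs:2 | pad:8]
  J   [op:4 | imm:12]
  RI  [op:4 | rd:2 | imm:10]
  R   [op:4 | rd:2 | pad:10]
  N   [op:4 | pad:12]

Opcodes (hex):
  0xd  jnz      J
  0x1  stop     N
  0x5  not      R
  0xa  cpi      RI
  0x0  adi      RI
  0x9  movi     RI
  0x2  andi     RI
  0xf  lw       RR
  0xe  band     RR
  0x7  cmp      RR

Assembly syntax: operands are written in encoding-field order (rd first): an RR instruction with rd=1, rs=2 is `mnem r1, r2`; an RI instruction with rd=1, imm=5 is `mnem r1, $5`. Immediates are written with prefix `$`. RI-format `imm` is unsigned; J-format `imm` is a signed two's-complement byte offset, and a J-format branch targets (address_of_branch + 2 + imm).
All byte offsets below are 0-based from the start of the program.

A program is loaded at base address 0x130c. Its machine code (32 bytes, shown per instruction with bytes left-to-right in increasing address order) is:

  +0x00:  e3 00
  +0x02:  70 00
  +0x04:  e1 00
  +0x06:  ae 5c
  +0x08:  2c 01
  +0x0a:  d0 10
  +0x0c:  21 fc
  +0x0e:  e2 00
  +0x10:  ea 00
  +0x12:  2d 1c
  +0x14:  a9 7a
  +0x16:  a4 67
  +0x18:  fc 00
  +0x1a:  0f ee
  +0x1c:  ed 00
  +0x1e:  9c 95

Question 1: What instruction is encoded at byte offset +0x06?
cpi r3, $604

@+06  big-endian(ae 5c) = 0xae5c
  op=0xae5c>>12=0xa ⇒ cpi (RI)
  [11:10] rd=3 = r3
  [9:0] imm=604 = $604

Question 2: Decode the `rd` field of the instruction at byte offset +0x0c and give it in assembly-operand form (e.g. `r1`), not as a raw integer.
r0

@+0c  big-endian(21 fc) = 0x21fc
  op=0x21fc>>12=0x2 ⇒ andi (RI)
  rd@[11:10]=0x0 ⇒ r0
  imm@[9:0]=0x1fc ⇒ $508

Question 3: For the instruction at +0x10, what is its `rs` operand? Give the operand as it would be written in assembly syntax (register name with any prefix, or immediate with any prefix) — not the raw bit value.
r2

off 0x10: read ea 00 as big → 0xea00
  top 4b → 0xe → band [RR]
  [11:10] rd=2 = r2
  [9:8] rs=2 = r2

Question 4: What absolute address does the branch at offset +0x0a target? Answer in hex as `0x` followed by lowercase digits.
0x1328

+0x0a: d0 10 ⇒ word 0xd010 (big)
  op=0xd010>>12=0xd ⇒ jnz (J)
  imm: (w>>0)&0xfff=0x10 → $16
  target = base 0x130c + off 0x0a + 2 + imm 16 = 0x1328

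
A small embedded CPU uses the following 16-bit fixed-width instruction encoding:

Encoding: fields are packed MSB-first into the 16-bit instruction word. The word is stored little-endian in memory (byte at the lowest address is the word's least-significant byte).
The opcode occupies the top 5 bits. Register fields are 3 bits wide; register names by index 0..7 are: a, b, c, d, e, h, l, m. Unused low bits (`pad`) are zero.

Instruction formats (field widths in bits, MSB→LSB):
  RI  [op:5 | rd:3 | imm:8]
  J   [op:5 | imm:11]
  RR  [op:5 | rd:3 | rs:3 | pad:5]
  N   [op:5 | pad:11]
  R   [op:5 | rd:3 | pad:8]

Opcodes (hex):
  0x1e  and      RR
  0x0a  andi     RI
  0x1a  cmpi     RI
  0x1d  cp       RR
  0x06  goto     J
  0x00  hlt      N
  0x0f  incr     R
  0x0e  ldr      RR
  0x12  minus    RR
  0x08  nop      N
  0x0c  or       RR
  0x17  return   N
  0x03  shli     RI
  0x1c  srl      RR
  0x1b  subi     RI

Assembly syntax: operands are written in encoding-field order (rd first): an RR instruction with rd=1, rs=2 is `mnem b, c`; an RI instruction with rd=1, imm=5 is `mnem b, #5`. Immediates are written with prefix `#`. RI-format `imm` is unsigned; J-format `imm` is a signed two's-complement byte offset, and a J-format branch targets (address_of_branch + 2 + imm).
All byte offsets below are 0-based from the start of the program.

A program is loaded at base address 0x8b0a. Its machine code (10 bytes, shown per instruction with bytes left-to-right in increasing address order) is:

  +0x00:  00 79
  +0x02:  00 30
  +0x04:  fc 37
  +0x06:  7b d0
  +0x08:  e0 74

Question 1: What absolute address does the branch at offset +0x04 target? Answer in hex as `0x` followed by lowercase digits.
0x8b0c

[04] fc 37 → 0x37fc
  top 5b → 0x6 → goto [J]
  [10:0] imm=2044 (s11→-4) = #-4
  target = base 0x8b0a + off 0x04 + 2 + imm -4 = 0x8b0c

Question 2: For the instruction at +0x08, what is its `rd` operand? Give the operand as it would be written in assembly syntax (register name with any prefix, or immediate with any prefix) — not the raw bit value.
e

[08] e0 74 → 0x74e0
  top 5b → 0xe → ldr [RR]
  [10:8] rd=4 = e
  [7:5] rs=7 = m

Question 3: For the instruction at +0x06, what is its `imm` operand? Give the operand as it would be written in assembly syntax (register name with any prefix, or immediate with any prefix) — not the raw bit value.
#123

@+06  little-endian(7b d0) = 0xd07b
  opcode bits[15:11]=0x1a: cmpi/RI
  [10:8] rd=0 = a
  [7:0] imm=123 = #123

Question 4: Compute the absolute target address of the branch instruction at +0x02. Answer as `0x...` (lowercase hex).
0x8b0e

+0x02: 00 30 ⇒ word 0x3000 (little)
  top 5b → 0x6 → goto [J]
  imm: (w>>0)&0x7ff=0x0 → #0
  target = base 0x8b0a + off 0x02 + 2 + imm 0 = 0x8b0e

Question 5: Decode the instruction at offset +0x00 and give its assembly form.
[00] 00 79 → 0x7900
  top 5b → 0xf → incr [R]
  rd: (w>>8)&0x7=0x1 → b

incr b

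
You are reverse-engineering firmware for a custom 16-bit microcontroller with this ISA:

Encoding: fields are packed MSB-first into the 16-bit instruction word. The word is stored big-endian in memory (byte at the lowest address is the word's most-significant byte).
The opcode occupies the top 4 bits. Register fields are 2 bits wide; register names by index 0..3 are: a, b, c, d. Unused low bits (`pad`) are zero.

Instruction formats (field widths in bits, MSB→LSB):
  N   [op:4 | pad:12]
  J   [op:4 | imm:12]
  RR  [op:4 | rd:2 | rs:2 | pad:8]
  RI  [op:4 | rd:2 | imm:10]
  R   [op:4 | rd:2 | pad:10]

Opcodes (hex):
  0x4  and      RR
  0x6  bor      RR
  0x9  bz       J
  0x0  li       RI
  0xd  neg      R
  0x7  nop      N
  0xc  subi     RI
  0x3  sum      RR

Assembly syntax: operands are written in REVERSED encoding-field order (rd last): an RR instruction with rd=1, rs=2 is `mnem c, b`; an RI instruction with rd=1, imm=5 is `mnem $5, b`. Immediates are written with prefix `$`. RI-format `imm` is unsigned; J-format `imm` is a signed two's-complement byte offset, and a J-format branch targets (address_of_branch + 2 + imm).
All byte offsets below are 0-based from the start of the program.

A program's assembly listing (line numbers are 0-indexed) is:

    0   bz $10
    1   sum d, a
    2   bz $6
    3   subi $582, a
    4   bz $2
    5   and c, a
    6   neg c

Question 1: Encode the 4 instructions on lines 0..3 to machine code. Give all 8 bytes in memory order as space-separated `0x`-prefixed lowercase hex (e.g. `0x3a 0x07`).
0x90 0x0a 0x33 0x00 0x90 0x06 0xc2 0x46

line 0 (bz): pack op=0x9:4|imm=10:12 = 0x900a; big→ 90 0a
line 1 (sum): pack op=0x3:4|rd=0:2|rs=3:2|pad=0:8 = 0x3300; big→ 33 00
line 2 (bz): pack op=0x9:4|imm=6:12 = 0x9006; big→ 90 06
line 3 (subi): pack op=0xc:4|rd=0:2|imm=582:10 = 0xc246; big→ c2 46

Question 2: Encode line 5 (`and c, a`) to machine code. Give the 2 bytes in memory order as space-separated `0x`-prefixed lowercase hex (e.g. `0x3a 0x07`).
line 5 (and): pack op=0x4:4|rd=0:2|rs=2:2|pad=0:8 = 0x4200; big→ 42 00

0x42 0x00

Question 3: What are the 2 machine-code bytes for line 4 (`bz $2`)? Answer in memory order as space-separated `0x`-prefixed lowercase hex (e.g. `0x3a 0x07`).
0x90 0x02

4. bz fields op=0x9:4|imm=2:12 → word 9002h → 90 02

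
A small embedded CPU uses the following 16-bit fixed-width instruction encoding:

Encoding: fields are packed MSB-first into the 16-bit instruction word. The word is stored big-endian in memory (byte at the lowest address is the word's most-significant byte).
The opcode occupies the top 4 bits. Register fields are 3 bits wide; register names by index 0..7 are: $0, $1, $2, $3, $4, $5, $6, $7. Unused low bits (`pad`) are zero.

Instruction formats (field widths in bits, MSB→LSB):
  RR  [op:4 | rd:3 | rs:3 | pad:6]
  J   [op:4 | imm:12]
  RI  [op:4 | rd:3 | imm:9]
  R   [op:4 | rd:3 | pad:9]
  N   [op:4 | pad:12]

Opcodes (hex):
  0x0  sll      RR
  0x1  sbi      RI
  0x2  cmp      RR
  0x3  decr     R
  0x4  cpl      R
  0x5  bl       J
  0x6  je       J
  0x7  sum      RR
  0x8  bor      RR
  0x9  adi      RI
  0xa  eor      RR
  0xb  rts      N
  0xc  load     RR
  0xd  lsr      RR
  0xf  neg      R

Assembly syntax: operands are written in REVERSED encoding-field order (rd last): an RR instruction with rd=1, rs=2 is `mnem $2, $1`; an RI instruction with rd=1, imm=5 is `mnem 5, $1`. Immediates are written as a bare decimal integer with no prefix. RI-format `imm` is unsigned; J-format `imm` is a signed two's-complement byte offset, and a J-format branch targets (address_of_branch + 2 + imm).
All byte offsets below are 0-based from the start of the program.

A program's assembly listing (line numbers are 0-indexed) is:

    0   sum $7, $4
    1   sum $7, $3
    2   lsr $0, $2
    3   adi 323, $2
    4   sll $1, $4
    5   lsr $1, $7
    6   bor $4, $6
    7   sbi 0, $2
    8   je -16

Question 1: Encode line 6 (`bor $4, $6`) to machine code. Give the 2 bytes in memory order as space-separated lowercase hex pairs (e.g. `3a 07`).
line 6 (bor): pack op=0x8:4|rd=6:3|rs=4:3|pad=0:6 = 0x8d00; big→ 8d 00

8d 00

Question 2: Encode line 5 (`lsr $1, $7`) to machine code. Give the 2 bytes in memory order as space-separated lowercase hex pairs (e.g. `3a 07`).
de 40

5. lsr fields op=0xd:4|rd=7:3|rs=1:3|pad=0:6 → word de40h → de 40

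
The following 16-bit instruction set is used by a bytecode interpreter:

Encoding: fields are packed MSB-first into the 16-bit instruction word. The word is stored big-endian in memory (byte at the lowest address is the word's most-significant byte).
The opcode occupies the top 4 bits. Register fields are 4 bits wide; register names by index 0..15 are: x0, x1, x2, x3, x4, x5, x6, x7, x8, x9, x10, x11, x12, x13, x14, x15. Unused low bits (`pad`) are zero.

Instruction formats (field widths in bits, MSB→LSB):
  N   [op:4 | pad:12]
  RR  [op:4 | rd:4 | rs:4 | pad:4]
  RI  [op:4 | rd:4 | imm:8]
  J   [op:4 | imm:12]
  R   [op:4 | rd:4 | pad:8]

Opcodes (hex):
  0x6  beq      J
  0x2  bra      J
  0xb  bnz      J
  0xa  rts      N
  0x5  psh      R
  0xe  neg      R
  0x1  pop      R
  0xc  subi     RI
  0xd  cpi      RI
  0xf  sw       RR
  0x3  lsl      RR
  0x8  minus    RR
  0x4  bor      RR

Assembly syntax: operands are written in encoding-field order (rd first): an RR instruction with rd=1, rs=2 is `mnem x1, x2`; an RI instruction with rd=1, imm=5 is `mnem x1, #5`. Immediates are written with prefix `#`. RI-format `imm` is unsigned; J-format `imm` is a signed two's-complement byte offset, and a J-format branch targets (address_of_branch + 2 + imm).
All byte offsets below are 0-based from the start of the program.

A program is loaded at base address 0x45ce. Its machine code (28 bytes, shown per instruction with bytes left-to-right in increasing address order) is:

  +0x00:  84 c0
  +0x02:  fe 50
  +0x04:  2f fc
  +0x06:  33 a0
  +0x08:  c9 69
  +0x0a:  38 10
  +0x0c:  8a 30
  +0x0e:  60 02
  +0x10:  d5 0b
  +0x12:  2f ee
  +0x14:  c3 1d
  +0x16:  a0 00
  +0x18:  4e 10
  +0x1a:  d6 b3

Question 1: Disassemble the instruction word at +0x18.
+0x18: 4e 10 ⇒ word 0x4e10 (big)
  top 4b → 0x4 → bor [RR]
  rd: (w>>8)&0xf=0xe → x14
  rs: (w>>4)&0xf=0x1 → x1

bor x14, x1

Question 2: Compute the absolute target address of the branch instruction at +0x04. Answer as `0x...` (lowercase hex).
+0x04: 2f fc ⇒ word 0x2ffc (big)
  opcode bits[15:12]=0x2: bra/J
  imm: (w>>0)&0xfff=0xffc (s12→-4) → #-4
  target = base 0x45ce + off 0x04 + 2 + imm -4 = 0x45d0

0x45d0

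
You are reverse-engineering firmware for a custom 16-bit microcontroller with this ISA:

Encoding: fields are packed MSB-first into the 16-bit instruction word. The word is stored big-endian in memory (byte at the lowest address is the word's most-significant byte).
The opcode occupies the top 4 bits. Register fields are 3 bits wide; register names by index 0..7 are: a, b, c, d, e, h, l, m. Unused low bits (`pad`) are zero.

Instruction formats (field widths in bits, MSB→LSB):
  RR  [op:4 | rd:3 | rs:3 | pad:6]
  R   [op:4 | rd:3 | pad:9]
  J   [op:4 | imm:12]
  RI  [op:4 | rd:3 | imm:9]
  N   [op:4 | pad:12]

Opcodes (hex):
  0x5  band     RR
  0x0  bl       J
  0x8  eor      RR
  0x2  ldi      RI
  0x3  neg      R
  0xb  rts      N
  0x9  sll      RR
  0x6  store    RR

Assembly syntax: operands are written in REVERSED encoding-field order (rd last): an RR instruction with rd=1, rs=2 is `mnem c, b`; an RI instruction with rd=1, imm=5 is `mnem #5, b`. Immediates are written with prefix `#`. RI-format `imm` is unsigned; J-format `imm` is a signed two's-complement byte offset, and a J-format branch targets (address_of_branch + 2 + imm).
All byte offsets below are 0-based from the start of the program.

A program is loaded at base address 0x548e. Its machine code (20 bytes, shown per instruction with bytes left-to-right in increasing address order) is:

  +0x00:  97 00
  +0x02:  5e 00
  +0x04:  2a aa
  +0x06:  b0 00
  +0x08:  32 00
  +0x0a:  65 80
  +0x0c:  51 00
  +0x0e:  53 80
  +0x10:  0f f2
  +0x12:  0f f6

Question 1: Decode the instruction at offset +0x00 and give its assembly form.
[00] 97 00 → 0x9700
  opcode bits[15:12]=0x9: sll/RR
  rd@[11:9]=0x3 ⇒ d
  rs@[8:6]=0x4 ⇒ e

sll e, d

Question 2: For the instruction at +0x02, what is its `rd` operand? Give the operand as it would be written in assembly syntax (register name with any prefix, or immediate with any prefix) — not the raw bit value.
m

off 0x02: read 5e 00 as big → 0x5e00
  top 4b → 0x5 → band [RR]
  rd@[11:9]=0x7 ⇒ m
  rs@[8:6]=0x0 ⇒ a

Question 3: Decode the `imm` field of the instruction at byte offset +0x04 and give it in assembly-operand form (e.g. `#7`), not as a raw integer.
[04] 2a aa → 0x2aaa
  top 4b → 0x2 → ldi [RI]
  [11:9] rd=5 = h
  [8:0] imm=170 = #170

#170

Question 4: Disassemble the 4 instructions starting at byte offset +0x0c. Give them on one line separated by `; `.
band e, a; band l, b; bl #-14; bl #-10

+0x0c: 51 00 ⇒ word 0x5100 (big)
  top 4b → 0x5 → band [RR]
  rd: (w>>9)&0x7=0x0 → a
  rs: (w>>6)&0x7=0x4 → e
+0x0e: 53 80 ⇒ word 0x5380 (big)
  top 4b → 0x5 → band [RR]
  rd: (w>>9)&0x7=0x1 → b
  rs: (w>>6)&0x7=0x6 → l
+0x10: 0f f2 ⇒ word 0x0ff2 (big)
  top 4b → 0x0 → bl [J]
  imm: (w>>0)&0xfff=0xff2 (s12→-14) → #-14
+0x12: 0f f6 ⇒ word 0x0ff6 (big)
  top 4b → 0x0 → bl [J]
  imm: (w>>0)&0xfff=0xff6 (s12→-10) → #-10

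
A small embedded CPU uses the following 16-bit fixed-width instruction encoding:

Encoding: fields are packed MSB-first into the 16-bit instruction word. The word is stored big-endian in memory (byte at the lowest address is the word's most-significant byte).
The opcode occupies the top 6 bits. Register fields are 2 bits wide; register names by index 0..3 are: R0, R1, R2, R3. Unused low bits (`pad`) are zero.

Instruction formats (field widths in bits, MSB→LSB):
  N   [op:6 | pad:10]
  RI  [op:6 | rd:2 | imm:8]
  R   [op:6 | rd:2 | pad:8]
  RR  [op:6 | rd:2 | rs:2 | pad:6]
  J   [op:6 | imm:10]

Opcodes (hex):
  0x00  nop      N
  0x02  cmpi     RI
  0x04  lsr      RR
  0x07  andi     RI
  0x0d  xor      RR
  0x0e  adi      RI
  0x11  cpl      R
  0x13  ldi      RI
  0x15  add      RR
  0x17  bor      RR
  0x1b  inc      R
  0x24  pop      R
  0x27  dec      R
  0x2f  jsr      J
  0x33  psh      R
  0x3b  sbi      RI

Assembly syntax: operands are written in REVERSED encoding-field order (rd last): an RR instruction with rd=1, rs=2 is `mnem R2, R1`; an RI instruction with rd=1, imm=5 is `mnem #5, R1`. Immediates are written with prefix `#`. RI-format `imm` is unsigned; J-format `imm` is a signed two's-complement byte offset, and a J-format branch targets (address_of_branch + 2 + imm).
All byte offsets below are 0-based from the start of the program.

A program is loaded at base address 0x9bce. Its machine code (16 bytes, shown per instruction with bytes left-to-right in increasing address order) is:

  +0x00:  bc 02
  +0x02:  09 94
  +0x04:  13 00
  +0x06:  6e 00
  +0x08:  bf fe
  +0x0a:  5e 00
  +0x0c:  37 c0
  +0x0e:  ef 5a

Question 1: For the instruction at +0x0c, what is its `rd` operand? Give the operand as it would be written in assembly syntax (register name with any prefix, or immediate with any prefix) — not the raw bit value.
R3

+0x0c: 37 c0 ⇒ word 0x37c0 (big)
  opcode bits[15:10]=0xd: xor/RR
  rd: (w>>8)&0x3=0x3 → R3
  rs: (w>>6)&0x3=0x3 → R3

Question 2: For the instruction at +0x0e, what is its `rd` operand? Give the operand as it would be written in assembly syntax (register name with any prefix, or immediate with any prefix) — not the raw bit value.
[0e] ef 5a → 0xef5a
  op=0xef5a>>10=0x3b ⇒ sbi (RI)
  rd: (w>>8)&0x3=0x3 → R3
  imm: (w>>0)&0xff=0x5a → #90

R3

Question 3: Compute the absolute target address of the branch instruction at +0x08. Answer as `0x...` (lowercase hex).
off 0x08: read bf fe as big → 0xbffe
  top 6b → 0x2f → jsr [J]
  [9:0] imm=1022 (s10→-2) = #-2
  target = base 0x9bce + off 0x08 + 2 + imm -2 = 0x9bd6

0x9bd6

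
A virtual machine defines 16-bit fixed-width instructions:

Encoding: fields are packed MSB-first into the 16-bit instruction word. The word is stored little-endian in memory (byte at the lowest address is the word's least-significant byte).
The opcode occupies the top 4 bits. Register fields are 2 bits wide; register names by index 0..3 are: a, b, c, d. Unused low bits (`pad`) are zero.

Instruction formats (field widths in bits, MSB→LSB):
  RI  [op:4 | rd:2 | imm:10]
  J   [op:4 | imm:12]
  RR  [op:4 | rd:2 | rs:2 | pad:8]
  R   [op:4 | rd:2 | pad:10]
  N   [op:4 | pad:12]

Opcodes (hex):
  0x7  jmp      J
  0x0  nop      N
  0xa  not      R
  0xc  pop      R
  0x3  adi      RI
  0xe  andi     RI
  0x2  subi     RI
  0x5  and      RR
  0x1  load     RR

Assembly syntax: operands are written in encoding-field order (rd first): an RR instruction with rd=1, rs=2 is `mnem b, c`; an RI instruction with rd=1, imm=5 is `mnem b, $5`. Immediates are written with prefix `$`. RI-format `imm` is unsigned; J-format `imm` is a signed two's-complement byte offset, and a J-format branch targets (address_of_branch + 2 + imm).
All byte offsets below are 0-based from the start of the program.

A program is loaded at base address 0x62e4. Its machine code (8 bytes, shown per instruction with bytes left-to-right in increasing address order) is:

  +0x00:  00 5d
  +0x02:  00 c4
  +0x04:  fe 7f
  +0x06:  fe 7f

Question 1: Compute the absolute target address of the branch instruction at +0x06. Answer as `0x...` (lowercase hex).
0x62ea

off 0x06: read fe 7f as little → 0x7ffe
  top 4b → 0x7 → jmp [J]
  imm@[11:0]=0xffe (s12→-2) ⇒ $-2
  target = base 0x62e4 + off 0x06 + 2 + imm -2 = 0x62ea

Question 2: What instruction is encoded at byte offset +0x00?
+0x00: 00 5d ⇒ word 0x5d00 (little)
  op=0x5d00>>12=0x5 ⇒ and (RR)
  [11:10] rd=3 = d
  [9:8] rs=1 = b

and d, b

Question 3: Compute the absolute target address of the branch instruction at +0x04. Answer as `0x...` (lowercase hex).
0x62e8

@+04  little-endian(fe 7f) = 0x7ffe
  op=0x7ffe>>12=0x7 ⇒ jmp (J)
  imm@[11:0]=0xffe (s12→-2) ⇒ $-2
  target = base 0x62e4 + off 0x04 + 2 + imm -2 = 0x62e8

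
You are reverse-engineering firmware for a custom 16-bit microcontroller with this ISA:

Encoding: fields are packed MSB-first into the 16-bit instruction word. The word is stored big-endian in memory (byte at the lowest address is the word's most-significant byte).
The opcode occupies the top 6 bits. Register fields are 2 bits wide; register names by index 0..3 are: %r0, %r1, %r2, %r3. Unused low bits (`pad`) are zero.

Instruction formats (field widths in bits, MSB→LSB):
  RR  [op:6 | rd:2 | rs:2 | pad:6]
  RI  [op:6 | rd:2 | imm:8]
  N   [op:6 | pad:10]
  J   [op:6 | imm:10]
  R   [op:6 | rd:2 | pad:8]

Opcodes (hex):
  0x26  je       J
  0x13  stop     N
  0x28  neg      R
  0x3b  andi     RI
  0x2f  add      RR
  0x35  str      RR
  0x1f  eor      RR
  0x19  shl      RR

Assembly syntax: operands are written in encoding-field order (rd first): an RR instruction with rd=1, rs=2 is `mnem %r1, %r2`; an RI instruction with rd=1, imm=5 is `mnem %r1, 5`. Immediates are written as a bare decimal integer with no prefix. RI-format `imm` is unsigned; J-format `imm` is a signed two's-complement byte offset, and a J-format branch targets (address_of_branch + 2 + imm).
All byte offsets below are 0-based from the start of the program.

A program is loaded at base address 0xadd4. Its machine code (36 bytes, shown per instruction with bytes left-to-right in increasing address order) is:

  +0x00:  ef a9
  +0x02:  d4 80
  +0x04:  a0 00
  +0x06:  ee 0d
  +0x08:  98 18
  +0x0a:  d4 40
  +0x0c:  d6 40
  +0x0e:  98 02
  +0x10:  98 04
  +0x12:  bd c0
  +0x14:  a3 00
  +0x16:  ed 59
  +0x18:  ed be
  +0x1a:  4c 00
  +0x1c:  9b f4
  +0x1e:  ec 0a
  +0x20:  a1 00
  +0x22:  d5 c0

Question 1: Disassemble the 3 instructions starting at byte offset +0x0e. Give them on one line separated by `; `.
[0e] 98 02 → 0x9802
  op=0x9802>>10=0x26 ⇒ je (J)
  imm@[9:0]=0x2 ⇒ 2
[10] 98 04 → 0x9804
  op=0x9804>>10=0x26 ⇒ je (J)
  imm@[9:0]=0x4 ⇒ 4
[12] bd c0 → 0xbdc0
  op=0xbdc0>>10=0x2f ⇒ add (RR)
  rd@[9:8]=0x1 ⇒ %r1
  rs@[7:6]=0x3 ⇒ %r3

je 2; je 4; add %r1, %r3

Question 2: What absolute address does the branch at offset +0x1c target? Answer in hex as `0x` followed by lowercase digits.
0xade6

off 0x1c: read 9b f4 as big → 0x9bf4
  top 6b → 0x26 → je [J]
  imm@[9:0]=0x3f4 (s10→-12) ⇒ -12
  target = base 0xadd4 + off 0x1c + 2 + imm -12 = 0xade6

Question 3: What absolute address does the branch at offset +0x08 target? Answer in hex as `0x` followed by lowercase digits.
off 0x08: read 98 18 as big → 0x9818
  op=0x9818>>10=0x26 ⇒ je (J)
  imm: (w>>0)&0x3ff=0x18 → 24
  target = base 0xadd4 + off 0x08 + 2 + imm 24 = 0xadf6

0xadf6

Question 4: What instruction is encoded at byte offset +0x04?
neg %r0

[04] a0 00 → 0xa000
  top 6b → 0x28 → neg [R]
  [9:8] rd=0 = %r0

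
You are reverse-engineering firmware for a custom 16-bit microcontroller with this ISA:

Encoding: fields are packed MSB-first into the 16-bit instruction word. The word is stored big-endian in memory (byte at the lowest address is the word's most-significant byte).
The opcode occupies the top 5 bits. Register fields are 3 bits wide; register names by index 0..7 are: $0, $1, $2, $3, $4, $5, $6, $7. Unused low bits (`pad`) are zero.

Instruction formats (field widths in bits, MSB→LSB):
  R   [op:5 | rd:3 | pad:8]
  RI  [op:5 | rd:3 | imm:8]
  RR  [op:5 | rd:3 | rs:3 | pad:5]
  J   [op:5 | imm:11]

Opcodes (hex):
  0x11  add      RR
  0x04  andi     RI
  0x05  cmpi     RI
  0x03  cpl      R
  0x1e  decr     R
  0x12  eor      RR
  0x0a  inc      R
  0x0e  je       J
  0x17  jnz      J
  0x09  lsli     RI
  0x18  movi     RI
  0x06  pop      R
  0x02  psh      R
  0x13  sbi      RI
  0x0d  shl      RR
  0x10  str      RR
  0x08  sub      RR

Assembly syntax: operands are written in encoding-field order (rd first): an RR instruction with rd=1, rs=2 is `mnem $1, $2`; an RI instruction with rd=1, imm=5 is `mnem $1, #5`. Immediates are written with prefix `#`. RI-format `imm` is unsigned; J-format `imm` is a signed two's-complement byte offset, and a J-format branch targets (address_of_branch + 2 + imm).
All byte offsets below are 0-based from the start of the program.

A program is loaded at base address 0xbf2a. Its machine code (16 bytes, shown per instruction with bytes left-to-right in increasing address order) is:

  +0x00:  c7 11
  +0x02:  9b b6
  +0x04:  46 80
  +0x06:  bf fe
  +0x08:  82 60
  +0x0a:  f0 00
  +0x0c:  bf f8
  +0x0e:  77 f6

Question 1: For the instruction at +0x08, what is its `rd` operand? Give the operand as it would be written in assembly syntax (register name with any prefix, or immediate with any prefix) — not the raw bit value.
+0x08: 82 60 ⇒ word 0x8260 (big)
  top 5b → 0x10 → str [RR]
  [10:8] rd=2 = $2
  [7:5] rs=3 = $3

$2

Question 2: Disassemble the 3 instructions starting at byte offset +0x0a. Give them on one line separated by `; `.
decr $0; jnz #-8; je #-10

@+0a  big-endian(f0 00) = 0xf000
  opcode bits[15:11]=0x1e: decr/R
  [10:8] rd=0 = $0
@+0c  big-endian(bf f8) = 0xbff8
  opcode bits[15:11]=0x17: jnz/J
  [10:0] imm=2040 (s11→-8) = #-8
@+0e  big-endian(77 f6) = 0x77f6
  opcode bits[15:11]=0xe: je/J
  [10:0] imm=2038 (s11→-10) = #-10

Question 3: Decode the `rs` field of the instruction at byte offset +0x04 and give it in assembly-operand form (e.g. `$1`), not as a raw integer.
$4

[04] 46 80 → 0x4680
  top 5b → 0x8 → sub [RR]
  rd: (w>>8)&0x7=0x6 → $6
  rs: (w>>5)&0x7=0x4 → $4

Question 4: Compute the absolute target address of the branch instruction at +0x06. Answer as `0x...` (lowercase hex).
@+06  big-endian(bf fe) = 0xbffe
  top 5b → 0x17 → jnz [J]
  imm: (w>>0)&0x7ff=0x7fe (s11→-2) → #-2
  target = base 0xbf2a + off 0x06 + 2 + imm -2 = 0xbf30

0xbf30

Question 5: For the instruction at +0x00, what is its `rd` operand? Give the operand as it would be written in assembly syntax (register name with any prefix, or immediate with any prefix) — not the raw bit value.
[00] c7 11 → 0xc711
  op=0xc711>>11=0x18 ⇒ movi (RI)
  [10:8] rd=7 = $7
  [7:0] imm=17 = #17

$7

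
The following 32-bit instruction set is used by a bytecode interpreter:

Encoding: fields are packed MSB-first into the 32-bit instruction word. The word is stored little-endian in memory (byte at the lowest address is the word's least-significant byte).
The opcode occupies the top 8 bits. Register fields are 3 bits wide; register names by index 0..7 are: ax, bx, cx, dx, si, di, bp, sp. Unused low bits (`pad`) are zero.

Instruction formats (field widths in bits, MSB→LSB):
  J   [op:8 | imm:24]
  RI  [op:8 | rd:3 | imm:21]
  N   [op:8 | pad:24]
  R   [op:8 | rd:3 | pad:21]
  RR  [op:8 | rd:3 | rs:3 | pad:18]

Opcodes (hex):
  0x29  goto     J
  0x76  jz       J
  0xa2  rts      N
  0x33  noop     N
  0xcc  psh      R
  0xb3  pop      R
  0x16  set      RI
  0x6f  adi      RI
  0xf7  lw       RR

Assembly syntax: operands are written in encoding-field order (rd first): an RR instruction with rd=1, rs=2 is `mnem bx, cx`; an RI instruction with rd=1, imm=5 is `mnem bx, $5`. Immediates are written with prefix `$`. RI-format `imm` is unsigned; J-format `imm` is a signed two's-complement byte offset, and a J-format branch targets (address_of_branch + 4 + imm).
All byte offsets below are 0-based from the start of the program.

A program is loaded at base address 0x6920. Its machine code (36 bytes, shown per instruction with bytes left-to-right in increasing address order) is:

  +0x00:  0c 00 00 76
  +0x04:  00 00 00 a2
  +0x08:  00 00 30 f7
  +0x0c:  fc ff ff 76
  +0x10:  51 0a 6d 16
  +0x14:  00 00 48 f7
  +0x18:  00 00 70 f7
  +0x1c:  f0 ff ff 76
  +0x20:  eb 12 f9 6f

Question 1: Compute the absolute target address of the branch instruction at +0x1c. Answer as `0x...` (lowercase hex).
0x6930

off 0x1c: read f0 ff ff 76 as little → 0x76fffff0
  op=0x76fffff0>>24=0x76 ⇒ jz (J)
  [23:0] imm=16777200 (s24→-16) = $-16
  target = base 0x6920 + off 0x1c + 4 + imm -16 = 0x6930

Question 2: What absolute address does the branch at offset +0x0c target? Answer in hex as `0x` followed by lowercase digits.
+0x0c: fc ff ff 76 ⇒ word 0x76fffffc (little)
  op=0x76fffffc>>24=0x76 ⇒ jz (J)
  [23:0] imm=16777212 (s24→-4) = $-4
  target = base 0x6920 + off 0x0c + 4 + imm -4 = 0x692c

0x692c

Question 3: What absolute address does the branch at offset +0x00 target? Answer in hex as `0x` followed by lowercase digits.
[00] 0c 00 00 76 → 0x7600000c
  op=0x7600000c>>24=0x76 ⇒ jz (J)
  imm@[23:0]=0xc ⇒ $12
  target = base 0x6920 + off 0x00 + 4 + imm 12 = 0x6930

0x6930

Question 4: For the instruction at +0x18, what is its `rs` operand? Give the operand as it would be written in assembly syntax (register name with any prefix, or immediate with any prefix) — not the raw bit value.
si

off 0x18: read 00 00 70 f7 as little → 0xf7700000
  top 8b → 0xf7 → lw [RR]
  [23:21] rd=3 = dx
  [20:18] rs=4 = si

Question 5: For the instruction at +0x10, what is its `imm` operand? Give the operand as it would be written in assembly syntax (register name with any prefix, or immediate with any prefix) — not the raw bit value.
$854609

@+10  little-endian(51 0a 6d 16) = 0x166d0a51
  op=0x166d0a51>>24=0x16 ⇒ set (RI)
  rd@[23:21]=0x3 ⇒ dx
  imm@[20:0]=0xd0a51 ⇒ $854609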